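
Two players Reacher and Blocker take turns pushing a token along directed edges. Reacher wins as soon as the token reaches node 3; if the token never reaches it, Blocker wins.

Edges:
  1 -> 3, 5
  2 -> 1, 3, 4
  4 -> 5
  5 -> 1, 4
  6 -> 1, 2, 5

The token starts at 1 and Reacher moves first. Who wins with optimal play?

Reacher

Track states (vertex, player-to-move).
A0 = {(3,Reacher), (3,Blocker)}
A1: add {(1,Reacher), (2,Reacher)}.
(1,Reacher) ∈ A1 ⇒ Reacher forces the target.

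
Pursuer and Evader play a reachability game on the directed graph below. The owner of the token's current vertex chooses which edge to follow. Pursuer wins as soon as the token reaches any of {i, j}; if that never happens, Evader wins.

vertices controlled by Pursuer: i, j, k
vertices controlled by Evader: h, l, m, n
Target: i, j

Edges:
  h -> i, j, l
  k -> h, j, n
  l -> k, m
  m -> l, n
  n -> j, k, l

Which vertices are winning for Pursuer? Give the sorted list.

i, j, k

A0 = {i, j}
A1: add {k} — k (Pursuer) has k→j.
A2 = A1; e.g. h (Evader) can still go to l. Fixed point.
Pursuer's winning region = {i, j, k}.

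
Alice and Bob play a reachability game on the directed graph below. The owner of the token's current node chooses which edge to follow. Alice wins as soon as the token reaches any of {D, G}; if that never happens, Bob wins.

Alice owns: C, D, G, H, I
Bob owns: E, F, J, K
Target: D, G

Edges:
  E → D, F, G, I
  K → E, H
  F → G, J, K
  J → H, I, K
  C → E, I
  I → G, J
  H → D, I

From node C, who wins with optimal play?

Alice

A0 = {D, G}
A1: add {H, I} — H (Alice) has H→D; I (Alice) has I→G.
A2: add {C} — C (Alice) has C→I.
A3 = A2; e.g. E (Bob) can still go to F. Fixed point.
C ∈ A2, so Alice can force the target.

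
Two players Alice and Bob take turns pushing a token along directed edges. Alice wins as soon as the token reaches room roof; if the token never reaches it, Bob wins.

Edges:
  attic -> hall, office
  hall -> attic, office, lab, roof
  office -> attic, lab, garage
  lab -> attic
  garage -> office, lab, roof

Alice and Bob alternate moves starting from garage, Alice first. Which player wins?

Track states (vertex, player-to-move).
A0 = {(roof,Alice), (roof,Bob)}
A1: add {(hall,Alice), (garage,Alice)}.
(garage,Alice) ∈ A1 ⇒ Alice forces the target.

Alice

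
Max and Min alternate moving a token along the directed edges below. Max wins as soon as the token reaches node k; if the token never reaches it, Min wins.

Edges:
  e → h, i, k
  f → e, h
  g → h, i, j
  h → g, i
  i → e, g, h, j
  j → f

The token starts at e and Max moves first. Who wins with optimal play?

Track states (vertex, player-to-move).
A0 = {(k,Max), (k,Min)}
A1: add {(e,Max)}.
(e,Max) ∈ A1 ⇒ Max forces the target.

Max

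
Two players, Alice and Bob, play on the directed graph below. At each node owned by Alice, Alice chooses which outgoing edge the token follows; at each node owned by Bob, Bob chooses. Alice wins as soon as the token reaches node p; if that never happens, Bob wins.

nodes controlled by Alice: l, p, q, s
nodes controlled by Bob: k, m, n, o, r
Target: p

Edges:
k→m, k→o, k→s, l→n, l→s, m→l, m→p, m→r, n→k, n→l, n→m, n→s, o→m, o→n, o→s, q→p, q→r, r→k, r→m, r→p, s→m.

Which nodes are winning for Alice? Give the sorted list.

p, q

A0 = {p}
A1: add {q} — q (Alice) has q→p.
A2 = A1; e.g. k (Bob) can still go to m. Fixed point.
Alice's winning region = {p, q}.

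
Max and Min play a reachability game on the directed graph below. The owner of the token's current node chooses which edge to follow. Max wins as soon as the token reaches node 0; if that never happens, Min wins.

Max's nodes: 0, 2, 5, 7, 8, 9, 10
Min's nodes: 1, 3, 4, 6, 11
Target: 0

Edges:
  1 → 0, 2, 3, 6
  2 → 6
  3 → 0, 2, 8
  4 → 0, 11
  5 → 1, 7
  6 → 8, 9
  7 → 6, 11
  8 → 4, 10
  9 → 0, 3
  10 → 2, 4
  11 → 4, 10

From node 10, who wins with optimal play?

A0 = {0}
A1: add {9} — 9 (Max) has 9→0.
A2 = A1; e.g. 1 (Min) can still go to 2. Fixed point.
10 never enters the attractor, so Min can avoid the target forever.

Min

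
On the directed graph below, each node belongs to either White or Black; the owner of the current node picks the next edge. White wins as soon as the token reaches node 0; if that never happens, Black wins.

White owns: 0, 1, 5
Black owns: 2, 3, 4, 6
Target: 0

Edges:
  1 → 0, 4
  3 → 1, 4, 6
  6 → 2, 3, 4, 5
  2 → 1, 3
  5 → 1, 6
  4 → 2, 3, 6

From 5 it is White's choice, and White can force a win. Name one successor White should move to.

1

A0 = {0}
A1: add {1} — 1 (White) has 1→0.
A2: add {5} — 5 (White) has 5→1.
A3 = A2; e.g. 2 (Black) can still go to 3. Fixed point.
From 5, successor 1 is in the attractor (rank 1); the other successor 6 is not.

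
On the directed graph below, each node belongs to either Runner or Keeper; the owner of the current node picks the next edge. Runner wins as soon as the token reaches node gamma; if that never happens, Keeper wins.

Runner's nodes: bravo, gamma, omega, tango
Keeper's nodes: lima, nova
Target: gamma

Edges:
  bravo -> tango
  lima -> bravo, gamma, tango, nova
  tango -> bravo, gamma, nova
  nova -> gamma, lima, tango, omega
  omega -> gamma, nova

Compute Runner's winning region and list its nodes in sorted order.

bravo, gamma, omega, tango

A0 = {gamma}
A1: add {omega, tango} — tango (Runner) has tango→gamma; omega (Runner) has omega→gamma.
A2: add {bravo} — bravo (Runner) has bravo→tango.
A3 = A2; e.g. lima (Keeper) can still go to nova. Fixed point.
Runner's winning region = {bravo, gamma, omega, tango}.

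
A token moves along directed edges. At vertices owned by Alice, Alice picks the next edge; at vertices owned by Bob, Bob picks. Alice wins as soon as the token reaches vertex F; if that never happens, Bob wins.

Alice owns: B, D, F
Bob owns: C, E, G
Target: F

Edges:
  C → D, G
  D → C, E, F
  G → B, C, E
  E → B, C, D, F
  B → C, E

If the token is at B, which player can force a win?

Bob

A0 = {F}
A1: add {D} — D (Alice) has D→F.
A2 = A1; e.g. B (Alice) has no edge into A1. Fixed point.
B never enters the attractor, so Bob can avoid the target forever.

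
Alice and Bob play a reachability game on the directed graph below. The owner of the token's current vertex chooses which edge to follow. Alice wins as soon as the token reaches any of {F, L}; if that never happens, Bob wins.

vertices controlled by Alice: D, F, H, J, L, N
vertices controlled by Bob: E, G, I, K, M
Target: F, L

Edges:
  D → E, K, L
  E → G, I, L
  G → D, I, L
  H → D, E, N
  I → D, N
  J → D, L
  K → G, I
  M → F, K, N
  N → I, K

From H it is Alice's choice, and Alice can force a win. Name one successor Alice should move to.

D

A0 = {F, L}
A1: add {D, J} — D (Alice) has D→L; J (Alice) has J→L.
A2: add {H} — H (Alice) has H→D.
A3 = A2; e.g. E (Bob) can still go to G. Fixed point.
From H, successor D is in the attractor (rank 1); the other successors E, N are not.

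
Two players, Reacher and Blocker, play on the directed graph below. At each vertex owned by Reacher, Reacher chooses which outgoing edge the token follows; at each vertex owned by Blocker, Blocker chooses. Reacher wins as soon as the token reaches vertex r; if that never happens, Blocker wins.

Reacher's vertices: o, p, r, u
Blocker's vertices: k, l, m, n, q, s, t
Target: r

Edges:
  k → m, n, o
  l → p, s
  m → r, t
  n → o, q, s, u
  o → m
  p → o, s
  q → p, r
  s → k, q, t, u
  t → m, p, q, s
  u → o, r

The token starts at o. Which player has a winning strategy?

A0 = {r}
A1: add {u} — u (Reacher) has u→r.
A2 = A1; e.g. k (Blocker) can still go to m. Fixed point.
o never enters the attractor, so Blocker can avoid the target forever.

Blocker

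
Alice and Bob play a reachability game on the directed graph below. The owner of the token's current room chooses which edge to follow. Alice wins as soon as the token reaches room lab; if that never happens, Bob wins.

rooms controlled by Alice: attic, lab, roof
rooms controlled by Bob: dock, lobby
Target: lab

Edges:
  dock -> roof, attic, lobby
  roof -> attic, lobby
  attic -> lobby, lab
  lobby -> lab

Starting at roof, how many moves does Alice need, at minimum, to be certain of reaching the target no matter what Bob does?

2

A0 = {lab}
A1: add {attic, lobby} — attic (Alice) has attic→lab; lobby (Bob): all of {lab} already in.
A2: add {roof} — roof (Alice) has roof→attic.
roof enters the attractor at level 2, so Alice can force the target in 2 moves from there.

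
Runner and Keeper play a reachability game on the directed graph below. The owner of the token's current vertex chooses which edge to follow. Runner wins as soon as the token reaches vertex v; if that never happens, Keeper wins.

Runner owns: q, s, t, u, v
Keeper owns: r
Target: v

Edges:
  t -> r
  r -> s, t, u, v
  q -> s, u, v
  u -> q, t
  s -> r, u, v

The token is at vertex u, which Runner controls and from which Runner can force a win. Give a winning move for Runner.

q

A0 = {v}
A1: add {q, s} — q (Runner) has q→v; s (Runner) has s→v.
A2: add {u} — u (Runner) has u→q.
A3 = A2; e.g. r (Keeper) can still go to t. Fixed point.
From u, successor q is in the attractor (rank 1); the other successor t is not.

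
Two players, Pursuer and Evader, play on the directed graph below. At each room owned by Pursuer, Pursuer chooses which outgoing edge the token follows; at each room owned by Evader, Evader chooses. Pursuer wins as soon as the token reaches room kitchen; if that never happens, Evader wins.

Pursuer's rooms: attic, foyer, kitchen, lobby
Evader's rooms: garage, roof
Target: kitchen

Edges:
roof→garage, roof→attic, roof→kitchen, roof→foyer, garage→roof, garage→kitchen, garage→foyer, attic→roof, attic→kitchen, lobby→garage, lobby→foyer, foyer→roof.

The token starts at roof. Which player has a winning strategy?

A0 = {kitchen}
A1: add {attic} — attic (Pursuer) has attic→kitchen.
A2 = A1; e.g. roof (Evader) can still go to garage. Fixed point.
roof never enters the attractor, so Evader can avoid the target forever.

Evader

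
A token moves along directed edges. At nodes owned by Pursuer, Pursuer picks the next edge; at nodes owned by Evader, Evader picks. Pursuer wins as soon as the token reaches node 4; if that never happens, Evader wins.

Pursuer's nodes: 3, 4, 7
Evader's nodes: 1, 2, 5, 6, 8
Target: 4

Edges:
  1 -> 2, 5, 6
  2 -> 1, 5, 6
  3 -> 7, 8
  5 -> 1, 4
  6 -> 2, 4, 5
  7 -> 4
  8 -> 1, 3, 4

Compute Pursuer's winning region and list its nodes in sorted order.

3, 4, 7

A0 = {4}
A1: add {7} — 7 (Pursuer) has 7→4.
A2: add {3} — 3 (Pursuer) has 3→7.
A3 = A2; e.g. 1 (Evader) can still go to 2. Fixed point.
Pursuer's winning region = {3, 4, 7}.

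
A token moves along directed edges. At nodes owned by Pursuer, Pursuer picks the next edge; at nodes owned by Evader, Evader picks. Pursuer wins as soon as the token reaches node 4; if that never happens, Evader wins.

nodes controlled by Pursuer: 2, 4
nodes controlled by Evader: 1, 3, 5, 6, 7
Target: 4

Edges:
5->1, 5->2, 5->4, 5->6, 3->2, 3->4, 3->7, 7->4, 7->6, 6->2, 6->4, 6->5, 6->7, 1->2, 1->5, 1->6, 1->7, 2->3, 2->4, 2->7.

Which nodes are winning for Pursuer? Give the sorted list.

2, 4

A0 = {4}
A1: add {2} — 2 (Pursuer) has 2→4.
A2 = A1; e.g. 1 (Evader) can still go to 5. Fixed point.
Pursuer's winning region = {2, 4}.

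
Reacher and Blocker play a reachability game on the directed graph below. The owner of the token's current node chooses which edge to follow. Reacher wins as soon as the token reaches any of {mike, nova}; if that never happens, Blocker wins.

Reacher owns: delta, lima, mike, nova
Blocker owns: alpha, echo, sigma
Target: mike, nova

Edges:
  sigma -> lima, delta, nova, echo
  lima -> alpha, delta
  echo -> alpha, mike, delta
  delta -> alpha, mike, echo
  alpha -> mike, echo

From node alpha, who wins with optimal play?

Blocker

A0 = {mike, nova}
A1: add {delta} — delta (Reacher) has delta→mike.
A2: add {lima} — lima (Reacher) has lima→delta.
A3 = A2; e.g. alpha (Blocker) can still go to echo. Fixed point.
alpha never enters the attractor, so Blocker can avoid the target forever.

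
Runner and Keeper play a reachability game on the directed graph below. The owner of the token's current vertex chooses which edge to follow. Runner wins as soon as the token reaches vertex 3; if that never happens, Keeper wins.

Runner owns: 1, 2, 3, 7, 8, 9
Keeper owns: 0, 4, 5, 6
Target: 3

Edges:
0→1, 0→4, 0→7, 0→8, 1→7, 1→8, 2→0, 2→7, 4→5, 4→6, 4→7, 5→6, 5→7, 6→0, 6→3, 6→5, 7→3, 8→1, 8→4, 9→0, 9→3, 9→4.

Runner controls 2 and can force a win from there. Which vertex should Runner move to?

7

A0 = {3}
A1: add {7, 9} — 7 (Runner) has 7→3; 9 (Runner) has 9→3.
A2: add {1, 2} — 1 (Runner) has 1→7; 2 (Runner) has 2→7.
A3: add {8} — 8 (Runner) has 8→1.
A4 = A3; e.g. 0 (Keeper) can still go to 4. Fixed point.
From 2, successor 7 is in the attractor (rank 1); the other successor 0 is not.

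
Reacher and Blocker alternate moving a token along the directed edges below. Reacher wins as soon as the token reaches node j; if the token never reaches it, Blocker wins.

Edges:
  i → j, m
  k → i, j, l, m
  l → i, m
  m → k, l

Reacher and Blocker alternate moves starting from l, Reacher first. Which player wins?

Blocker

Track states (vertex, player-to-move).
A0 = {(j,Reacher), (j,Blocker)}
A1: add {(i,Reacher), (k,Reacher)}.
A2 = A1; e.g. (i,Blocker) stays out. (l,Reacher) never enters ⇒ Blocker avoids the target.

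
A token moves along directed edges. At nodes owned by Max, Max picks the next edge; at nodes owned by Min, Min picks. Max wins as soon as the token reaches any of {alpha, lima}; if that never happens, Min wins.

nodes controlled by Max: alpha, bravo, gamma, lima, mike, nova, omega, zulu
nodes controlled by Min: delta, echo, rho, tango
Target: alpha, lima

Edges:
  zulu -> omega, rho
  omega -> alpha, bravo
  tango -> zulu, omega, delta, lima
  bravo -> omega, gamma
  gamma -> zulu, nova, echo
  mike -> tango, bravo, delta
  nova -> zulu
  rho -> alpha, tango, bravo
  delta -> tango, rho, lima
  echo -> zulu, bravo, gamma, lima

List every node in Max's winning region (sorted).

alpha, bravo, echo, gamma, lima, mike, nova, omega, zulu

A0 = {alpha, lima}
A1: add {omega} — omega (Max) has omega→alpha.
A2: add {bravo, zulu} — zulu (Max) has zulu→omega; bravo (Max) has bravo→omega.
A3: add {gamma, mike, nova} — gamma (Max) has gamma→zulu; mike (Max) has mike→bravo; nova (Max) has nova→zulu.
A4: add {echo} — echo (Min): all of {zulu, bravo, gamma, lima} already in.
A5 = A4; e.g. tango (Min) can still go to delta. Fixed point.
Max's winning region = {alpha, bravo, echo, gamma, lima, mike, nova, omega, zulu}.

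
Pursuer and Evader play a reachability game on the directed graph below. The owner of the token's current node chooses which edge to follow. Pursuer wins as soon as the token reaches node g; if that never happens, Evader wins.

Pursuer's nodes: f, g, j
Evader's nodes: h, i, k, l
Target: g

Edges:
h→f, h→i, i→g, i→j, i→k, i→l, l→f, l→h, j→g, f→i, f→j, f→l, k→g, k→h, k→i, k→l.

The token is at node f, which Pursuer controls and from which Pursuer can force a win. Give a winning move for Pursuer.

j

A0 = {g}
A1: add {j} — j (Pursuer) has j→g.
A2: add {f} — f (Pursuer) has f→j.
A3 = A2; e.g. h (Evader) can still go to i. Fixed point.
From f, successor j is in the attractor (rank 1); the other successors i, l are not.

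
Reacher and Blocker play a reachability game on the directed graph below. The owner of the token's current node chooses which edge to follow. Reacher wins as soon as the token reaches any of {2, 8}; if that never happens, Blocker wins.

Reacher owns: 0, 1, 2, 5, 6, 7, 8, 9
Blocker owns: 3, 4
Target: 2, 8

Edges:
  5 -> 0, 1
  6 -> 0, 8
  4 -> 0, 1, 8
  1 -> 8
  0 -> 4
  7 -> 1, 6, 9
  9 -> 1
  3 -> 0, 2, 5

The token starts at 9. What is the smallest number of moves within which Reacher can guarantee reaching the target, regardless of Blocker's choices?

A0 = {2, 8}
A1: add {1, 6} — 1 (Reacher) has 1→8; 6 (Reacher) has 6→8.
A2: add {5, 7, 9} — 5 (Reacher) has 5→1; 7 (Reacher) has 7→1; 9 (Reacher) has 9→1.
A3 = A2; e.g. 0 (Reacher) has no edge into A2. Fixed point.
9 enters the attractor at level 2, so Reacher can force the target in 2 moves from there.

2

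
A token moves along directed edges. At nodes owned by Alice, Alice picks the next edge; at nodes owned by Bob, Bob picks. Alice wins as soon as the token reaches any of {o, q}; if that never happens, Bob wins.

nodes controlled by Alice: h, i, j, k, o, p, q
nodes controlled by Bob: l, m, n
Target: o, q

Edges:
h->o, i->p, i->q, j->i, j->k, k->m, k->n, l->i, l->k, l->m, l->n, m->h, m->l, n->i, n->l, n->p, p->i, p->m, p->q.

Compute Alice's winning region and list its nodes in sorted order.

A0 = {o, q}
A1: add {h, i, p} — h (Alice) has h→o; i (Alice) has i→q; p (Alice) has p→q.
A2: add {j} — j (Alice) has j→i.
A3 = A2; e.g. k (Alice) has no edge into A2. Fixed point.
Alice's winning region = {h, i, j, o, p, q}.

h, i, j, o, p, q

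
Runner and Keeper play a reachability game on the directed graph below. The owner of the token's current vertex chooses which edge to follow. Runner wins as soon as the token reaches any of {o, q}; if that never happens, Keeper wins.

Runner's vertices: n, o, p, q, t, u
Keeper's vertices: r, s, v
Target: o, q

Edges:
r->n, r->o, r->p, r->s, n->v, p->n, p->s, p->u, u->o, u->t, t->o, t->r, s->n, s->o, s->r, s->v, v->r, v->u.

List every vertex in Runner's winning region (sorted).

o, p, q, t, u

A0 = {o, q}
A1: add {t, u} — t (Runner) has t→o; u (Runner) has u→o.
A2: add {p} — p (Runner) has p→u.
A3 = A2; e.g. n (Runner) has no edge into A2. Fixed point.
Runner's winning region = {o, p, q, t, u}.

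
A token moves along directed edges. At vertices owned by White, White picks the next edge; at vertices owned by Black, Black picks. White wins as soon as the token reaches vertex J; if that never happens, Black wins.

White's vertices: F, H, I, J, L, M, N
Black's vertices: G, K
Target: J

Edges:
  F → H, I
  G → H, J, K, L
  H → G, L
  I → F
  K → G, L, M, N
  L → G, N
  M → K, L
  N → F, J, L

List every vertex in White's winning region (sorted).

A0 = {J}
A1: add {N} — N (White) has N→J.
A2: add {L} — L (White) has L→N.
A3: add {H, M} — H (White) has H→L; M (White) has M→L.
A4: add {F} — F (White) has F→H.
A5: add {I} — I (White) has I→F.
A6 = A5; e.g. G (Black) can still go to K. Fixed point.
White's winning region = {F, H, I, J, L, M, N}.

F, H, I, J, L, M, N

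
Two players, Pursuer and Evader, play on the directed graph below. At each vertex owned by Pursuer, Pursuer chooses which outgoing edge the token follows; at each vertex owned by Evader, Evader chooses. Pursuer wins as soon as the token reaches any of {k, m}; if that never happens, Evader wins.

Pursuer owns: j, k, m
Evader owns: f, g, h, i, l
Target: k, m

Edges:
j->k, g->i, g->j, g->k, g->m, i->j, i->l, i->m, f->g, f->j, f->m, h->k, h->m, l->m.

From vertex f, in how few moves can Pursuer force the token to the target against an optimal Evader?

A0 = {k, m}
A1: add {h, j, l} — h (Evader): all of {k, m} already in; j (Pursuer) has j→k; l (Evader): all of {m} already in.
A2: add {i} — i (Evader): all of {j, l, m} already in.
A3: add {g} — g (Evader): all of {i, j, k, m} already in.
A4: add {f} — f (Evader): all of {g, j, m} already in.
A4 = all vertices. Fixed point.
f enters the attractor at level 4, so Pursuer can force the target in 4 moves from there.

4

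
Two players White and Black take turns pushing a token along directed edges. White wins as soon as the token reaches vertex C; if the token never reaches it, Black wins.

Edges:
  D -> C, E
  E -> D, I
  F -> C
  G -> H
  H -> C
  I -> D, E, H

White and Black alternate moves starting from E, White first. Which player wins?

Black

Track states (vertex, player-to-move).
A0 = {(C,White), (C,Black)}
A1: add {(D,White), (F,White), (F,Black), (H,White), (H,Black)}.
A2: add {(G,White), (G,Black), (I,White)}.
A3: add {(E,Black)}.
A4 = A3; e.g. (D,Black) stays out. (E,White) never enters ⇒ Black avoids the target.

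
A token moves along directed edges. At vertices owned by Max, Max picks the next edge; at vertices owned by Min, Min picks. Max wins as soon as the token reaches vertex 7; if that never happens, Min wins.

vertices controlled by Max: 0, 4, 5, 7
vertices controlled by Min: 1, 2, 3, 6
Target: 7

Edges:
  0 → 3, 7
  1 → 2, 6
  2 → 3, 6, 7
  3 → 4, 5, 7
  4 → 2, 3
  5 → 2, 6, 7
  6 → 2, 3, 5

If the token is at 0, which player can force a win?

A0 = {7}
A1: add {0, 5} — 0 (Max) has 0→7; 5 (Max) has 5→7.
A2 = A1; e.g. 1 (Min) can still go to 2. Fixed point.
0 ∈ A1, so Max can force the target.

Max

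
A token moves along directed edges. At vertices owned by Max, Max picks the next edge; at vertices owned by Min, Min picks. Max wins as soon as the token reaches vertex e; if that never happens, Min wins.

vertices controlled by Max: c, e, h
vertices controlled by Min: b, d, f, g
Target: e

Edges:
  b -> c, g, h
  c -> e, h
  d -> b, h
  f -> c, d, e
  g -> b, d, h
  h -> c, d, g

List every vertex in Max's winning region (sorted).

c, e, h

A0 = {e}
A1: add {c} — c (Max) has c→e.
A2: add {h} — h (Max) has h→c.
A3 = A2; e.g. b (Min) can still go to g. Fixed point.
Max's winning region = {c, e, h}.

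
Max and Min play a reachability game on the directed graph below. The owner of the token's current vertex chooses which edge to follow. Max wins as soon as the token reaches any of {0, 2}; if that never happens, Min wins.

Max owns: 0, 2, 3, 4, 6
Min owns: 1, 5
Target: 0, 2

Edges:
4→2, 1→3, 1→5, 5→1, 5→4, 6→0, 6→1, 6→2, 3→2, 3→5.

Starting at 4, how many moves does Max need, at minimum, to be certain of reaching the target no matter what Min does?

A0 = {0, 2}
A1: add {3, 4, 6} — 3 (Max) has 3→2; 4 (Max) has 4→2; 6 (Max) has 6→0.
A2 = A1; e.g. 1 (Min) can still go to 5. Fixed point.
4 enters the attractor at level 1, so Max can force the target in 1 move from there.

1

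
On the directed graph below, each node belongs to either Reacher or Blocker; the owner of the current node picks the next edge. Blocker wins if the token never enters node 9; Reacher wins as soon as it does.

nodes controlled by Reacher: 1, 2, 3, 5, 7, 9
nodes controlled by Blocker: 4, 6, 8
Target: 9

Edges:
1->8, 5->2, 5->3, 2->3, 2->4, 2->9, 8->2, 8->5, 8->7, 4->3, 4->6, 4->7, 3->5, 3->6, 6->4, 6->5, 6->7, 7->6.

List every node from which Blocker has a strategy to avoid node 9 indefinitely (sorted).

A0 = {9}
A1: add {2} — 2 (Reacher) has 2→9.
A2: add {5} — 5 (Reacher) has 5→2.
A3: add {3} — 3 (Reacher) has 3→5.
A4 = A3; e.g. 1 (Reacher) has no edge into A3. Fixed point.
Reacher's attractor = {2, 3, 5, 9}; Blocker avoids the target exactly from the complement.

1, 4, 6, 7, 8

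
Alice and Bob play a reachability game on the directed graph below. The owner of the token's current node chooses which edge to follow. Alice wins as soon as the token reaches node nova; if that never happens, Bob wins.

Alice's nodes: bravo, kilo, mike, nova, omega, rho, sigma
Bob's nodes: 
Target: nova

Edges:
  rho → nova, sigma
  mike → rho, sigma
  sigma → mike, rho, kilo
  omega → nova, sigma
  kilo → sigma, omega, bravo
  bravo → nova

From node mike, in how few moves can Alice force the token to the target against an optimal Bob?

2

A0 = {nova}
A1: add {bravo, omega, rho} — rho (Alice) has rho→nova; omega (Alice) has omega→nova; bravo (Alice) has bravo→nova.
A2: add {kilo, mike, sigma} — mike (Alice) has mike→rho; sigma (Alice) has sigma→rho; kilo (Alice) has kilo→omega.
A2 = all vertices. Fixed point.
mike enters the attractor at level 2, so Alice can force the target in 2 moves from there.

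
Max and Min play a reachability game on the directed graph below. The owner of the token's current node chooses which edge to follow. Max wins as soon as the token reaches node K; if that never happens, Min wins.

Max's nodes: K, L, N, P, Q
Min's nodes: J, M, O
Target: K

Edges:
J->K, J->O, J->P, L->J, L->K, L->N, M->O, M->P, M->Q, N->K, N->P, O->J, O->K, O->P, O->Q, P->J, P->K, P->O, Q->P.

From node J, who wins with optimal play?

Min

A0 = {K}
A1: add {L, N, P} — L (Max) has L→K; N (Max) has N→K; P (Max) has P→K.
A2: add {Q} — Q (Max) has Q→P.
A3 = A2; e.g. J (Min) can still go to O. Fixed point.
J never enters the attractor, so Min can avoid the target forever.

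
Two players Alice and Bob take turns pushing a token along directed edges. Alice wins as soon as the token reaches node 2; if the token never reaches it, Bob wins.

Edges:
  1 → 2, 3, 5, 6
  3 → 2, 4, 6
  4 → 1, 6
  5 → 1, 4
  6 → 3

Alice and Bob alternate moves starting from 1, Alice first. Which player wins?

Alice

Track states (vertex, player-to-move).
A0 = {(2,Alice), (2,Bob)}
A1: add {(1,Alice), (3,Alice)}.
(1,Alice) ∈ A1 ⇒ Alice forces the target.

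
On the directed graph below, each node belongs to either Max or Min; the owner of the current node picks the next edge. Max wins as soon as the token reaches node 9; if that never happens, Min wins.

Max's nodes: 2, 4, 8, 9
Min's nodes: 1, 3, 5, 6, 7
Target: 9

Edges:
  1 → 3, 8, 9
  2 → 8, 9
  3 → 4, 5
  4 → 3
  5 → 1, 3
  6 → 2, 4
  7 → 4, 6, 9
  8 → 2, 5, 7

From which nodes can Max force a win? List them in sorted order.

A0 = {9}
A1: add {2} — 2 (Max) has 2→9.
A2: add {8} — 8 (Max) has 8→2.
A3 = A2; e.g. 1 (Min) can still go to 3. Fixed point.
Max's winning region = {2, 8, 9}.

2, 8, 9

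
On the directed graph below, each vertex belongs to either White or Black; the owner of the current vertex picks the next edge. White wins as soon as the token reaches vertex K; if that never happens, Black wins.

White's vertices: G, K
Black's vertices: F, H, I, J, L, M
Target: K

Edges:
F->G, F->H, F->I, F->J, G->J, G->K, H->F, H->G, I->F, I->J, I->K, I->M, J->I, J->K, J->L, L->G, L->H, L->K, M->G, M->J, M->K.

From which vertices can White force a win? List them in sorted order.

A0 = {K}
A1: add {G} — G (White) has G→K.
A2 = A1; e.g. F (Black) can still go to H. Fixed point.
White's winning region = {G, K}.

G, K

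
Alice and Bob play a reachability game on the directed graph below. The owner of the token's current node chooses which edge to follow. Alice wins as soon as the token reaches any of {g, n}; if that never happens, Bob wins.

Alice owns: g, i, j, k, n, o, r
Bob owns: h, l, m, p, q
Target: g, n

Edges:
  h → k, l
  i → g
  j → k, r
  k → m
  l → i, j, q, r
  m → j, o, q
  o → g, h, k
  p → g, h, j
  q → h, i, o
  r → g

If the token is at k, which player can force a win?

A0 = {g, n}
A1: add {i, o, r} — i (Alice) has i→g; o (Alice) has o→g; r (Alice) has r→g.
A2: add {j} — j (Alice) has j→r.
A3 = A2; e.g. h (Bob) can still go to k. Fixed point.
k never enters the attractor, so Bob can avoid the target forever.

Bob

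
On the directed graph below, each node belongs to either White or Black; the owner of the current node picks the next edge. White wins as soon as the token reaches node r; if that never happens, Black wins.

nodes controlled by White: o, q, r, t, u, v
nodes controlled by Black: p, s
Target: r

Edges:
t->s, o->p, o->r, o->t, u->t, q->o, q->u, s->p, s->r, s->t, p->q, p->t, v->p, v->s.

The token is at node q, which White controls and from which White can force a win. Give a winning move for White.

o

A0 = {r}
A1: add {o} — o (White) has o→r.
A2: add {q} — q (White) has q→o.
A3 = A2; e.g. p (Black) can still go to t. Fixed point.
From q, successor o is in the attractor (rank 1); the other successor u is not.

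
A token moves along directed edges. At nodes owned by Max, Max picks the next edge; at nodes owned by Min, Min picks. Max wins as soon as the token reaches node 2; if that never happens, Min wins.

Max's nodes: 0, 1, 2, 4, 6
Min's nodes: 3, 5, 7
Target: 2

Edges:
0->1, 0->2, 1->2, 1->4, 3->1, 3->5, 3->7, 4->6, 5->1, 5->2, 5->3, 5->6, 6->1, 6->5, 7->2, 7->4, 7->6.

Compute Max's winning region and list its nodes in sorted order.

0, 1, 2, 4, 6, 7

A0 = {2}
A1: add {0, 1} — 0 (Max) has 0→2; 1 (Max) has 1→2.
A2: add {6} — 6 (Max) has 6→1.
A3: add {4} — 4 (Max) has 4→6.
A4: add {7} — 7 (Min): all of {2, 4, 6} already in.
A5 = A4; e.g. 3 (Min) can still go to 5. Fixed point.
Max's winning region = {0, 1, 2, 4, 6, 7}.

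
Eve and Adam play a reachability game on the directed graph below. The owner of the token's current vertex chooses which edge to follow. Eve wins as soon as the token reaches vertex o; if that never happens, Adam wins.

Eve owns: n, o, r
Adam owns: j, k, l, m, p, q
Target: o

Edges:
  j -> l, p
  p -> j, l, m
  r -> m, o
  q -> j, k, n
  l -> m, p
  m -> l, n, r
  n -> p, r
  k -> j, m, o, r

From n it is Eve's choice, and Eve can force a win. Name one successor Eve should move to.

r

A0 = {o}
A1: add {r} — r (Eve) has r→o.
A2: add {n} — n (Eve) has n→r.
A3 = A2; e.g. j (Adam) can still go to l. Fixed point.
From n, successor r is in the attractor (rank 1); the other successor p is not.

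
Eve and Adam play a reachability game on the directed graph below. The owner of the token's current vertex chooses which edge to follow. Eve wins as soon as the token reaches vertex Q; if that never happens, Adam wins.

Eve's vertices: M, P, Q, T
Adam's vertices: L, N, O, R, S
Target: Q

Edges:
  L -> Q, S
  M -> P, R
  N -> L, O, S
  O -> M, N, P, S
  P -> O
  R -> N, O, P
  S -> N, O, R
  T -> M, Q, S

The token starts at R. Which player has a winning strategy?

Adam

A0 = {Q}
A1: add {T} — T (Eve) has T→Q.
A2 = A1; e.g. L (Adam) can still go to S. Fixed point.
R never enters the attractor, so Adam can avoid the target forever.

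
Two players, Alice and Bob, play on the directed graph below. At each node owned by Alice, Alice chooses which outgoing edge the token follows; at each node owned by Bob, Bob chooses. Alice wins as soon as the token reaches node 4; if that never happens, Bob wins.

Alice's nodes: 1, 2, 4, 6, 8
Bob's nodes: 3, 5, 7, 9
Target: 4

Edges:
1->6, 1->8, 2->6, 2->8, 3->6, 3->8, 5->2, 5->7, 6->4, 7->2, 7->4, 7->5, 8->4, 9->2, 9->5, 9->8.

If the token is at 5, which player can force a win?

A0 = {4}
A1: add {6, 8} — 6 (Alice) has 6→4; 8 (Alice) has 8→4.
A2: add {1, 2, 3} — 1 (Alice) has 1→6; 2 (Alice) has 2→6; 3 (Bob): all of {6, 8} already in.
A3 = A2; e.g. 5 (Bob) can still go to 7. Fixed point.
5 never enters the attractor, so Bob can avoid the target forever.

Bob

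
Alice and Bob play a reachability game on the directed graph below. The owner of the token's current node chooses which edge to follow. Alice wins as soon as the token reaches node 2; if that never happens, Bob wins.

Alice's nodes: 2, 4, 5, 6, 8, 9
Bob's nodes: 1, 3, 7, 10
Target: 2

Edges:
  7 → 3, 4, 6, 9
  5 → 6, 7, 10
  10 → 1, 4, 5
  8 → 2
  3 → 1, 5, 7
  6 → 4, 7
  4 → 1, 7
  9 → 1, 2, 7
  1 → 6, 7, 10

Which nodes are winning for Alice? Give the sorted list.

2, 8, 9

A0 = {2}
A1: add {8, 9} — 8 (Alice) has 8→2; 9 (Alice) has 9→2.
A2 = A1; e.g. 1 (Bob) can still go to 6. Fixed point.
Alice's winning region = {2, 8, 9}.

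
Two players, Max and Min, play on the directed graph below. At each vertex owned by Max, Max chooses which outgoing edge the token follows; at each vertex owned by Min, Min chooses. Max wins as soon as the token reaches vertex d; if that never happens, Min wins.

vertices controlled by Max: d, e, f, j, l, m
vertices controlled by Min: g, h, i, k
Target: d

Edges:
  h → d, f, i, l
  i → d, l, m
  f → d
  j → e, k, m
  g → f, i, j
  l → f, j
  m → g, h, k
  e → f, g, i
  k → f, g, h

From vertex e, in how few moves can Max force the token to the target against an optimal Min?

2

A0 = {d}
A1: add {f} — f (Max) has f→d.
A2: add {e, l} — e (Max) has e→f; l (Max) has l→f.
e enters the attractor at level 2, so Max can force the target in 2 moves from there.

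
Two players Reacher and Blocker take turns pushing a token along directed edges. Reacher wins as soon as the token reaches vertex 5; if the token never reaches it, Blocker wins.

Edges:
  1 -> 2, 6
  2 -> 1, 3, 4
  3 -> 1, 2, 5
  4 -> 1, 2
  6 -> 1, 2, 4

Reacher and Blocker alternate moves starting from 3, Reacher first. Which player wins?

Reacher

Track states (vertex, player-to-move).
A0 = {(5,Reacher), (5,Blocker)}
A1: add {(3,Reacher)}.
(3,Reacher) ∈ A1 ⇒ Reacher forces the target.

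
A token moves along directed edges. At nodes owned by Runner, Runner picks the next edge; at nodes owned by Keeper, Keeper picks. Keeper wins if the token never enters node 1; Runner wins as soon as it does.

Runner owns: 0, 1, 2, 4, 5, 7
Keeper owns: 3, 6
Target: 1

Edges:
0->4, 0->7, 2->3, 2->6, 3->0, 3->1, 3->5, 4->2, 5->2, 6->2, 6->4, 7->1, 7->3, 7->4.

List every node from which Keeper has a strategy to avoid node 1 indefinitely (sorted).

A0 = {1}
A1: add {7} — 7 (Runner) has 7→1.
A2: add {0} — 0 (Runner) has 0→7.
A3 = A2; e.g. 2 (Runner) has no edge into A2. Fixed point.
Runner's attractor = {0, 1, 7}; Keeper avoids the target exactly from the complement.

2, 3, 4, 5, 6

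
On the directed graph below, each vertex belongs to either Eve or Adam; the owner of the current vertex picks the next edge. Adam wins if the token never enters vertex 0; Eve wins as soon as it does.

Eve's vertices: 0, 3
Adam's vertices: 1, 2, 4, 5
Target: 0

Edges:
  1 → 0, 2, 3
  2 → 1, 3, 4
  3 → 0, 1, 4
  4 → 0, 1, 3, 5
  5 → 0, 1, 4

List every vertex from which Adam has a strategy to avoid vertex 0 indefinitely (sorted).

1, 2, 4, 5

A0 = {0}
A1: add {3} — 3 (Eve) has 3→0.
A2 = A1; e.g. 1 (Adam) can still go to 2. Fixed point.
Eve's attractor = {0, 3}; Adam avoids the target exactly from the complement.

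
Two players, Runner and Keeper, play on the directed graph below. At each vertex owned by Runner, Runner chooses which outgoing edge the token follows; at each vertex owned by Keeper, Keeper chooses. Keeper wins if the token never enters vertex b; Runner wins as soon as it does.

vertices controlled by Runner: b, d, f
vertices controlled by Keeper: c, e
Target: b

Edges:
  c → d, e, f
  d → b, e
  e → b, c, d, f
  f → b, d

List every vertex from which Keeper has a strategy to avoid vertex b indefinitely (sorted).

A0 = {b}
A1: add {d, f} — d (Runner) has d→b; f (Runner) has f→b.
A2 = A1; e.g. c (Keeper) can still go to e. Fixed point.
Runner's attractor = {b, d, f}; Keeper avoids the target exactly from the complement.

c, e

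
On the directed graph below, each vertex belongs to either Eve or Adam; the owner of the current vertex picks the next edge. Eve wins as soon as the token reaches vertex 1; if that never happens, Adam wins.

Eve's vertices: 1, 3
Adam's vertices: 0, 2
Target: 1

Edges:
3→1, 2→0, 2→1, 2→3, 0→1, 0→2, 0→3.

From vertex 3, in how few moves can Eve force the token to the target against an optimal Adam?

A0 = {1}
A1: add {3} — 3 (Eve) has 3→1.
A2 = A1; e.g. 0 (Adam) can still go to 2. Fixed point.
3 enters the attractor at level 1, so Eve can force the target in 1 move from there.

1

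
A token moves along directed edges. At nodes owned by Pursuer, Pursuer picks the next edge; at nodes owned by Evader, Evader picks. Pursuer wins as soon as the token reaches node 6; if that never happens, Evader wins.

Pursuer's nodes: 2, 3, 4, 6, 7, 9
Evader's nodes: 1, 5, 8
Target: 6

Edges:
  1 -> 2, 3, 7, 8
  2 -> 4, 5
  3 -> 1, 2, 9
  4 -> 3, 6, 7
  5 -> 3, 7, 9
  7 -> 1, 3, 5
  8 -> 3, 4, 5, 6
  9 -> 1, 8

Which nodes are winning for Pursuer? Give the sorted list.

2, 3, 4, 6, 7

A0 = {6}
A1: add {4} — 4 (Pursuer) has 4→6.
A2: add {2} — 2 (Pursuer) has 2→4.
A3: add {3} — 3 (Pursuer) has 3→2.
A4: add {7} — 7 (Pursuer) has 7→3.
A5 = A4; e.g. 1 (Evader) can still go to 8. Fixed point.
Pursuer's winning region = {2, 3, 4, 6, 7}.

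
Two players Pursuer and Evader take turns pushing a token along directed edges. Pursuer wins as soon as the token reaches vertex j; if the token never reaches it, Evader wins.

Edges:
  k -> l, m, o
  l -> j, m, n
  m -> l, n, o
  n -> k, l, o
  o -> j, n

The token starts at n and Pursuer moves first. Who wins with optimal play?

Evader

Track states (vertex, player-to-move).
A0 = {(j,Pursuer), (j,Evader)}
A1: add {(l,Pursuer), (o,Pursuer)}.
A2 = A1; e.g. (k,Pursuer) stays out. (n,Pursuer) never enters ⇒ Evader avoids the target.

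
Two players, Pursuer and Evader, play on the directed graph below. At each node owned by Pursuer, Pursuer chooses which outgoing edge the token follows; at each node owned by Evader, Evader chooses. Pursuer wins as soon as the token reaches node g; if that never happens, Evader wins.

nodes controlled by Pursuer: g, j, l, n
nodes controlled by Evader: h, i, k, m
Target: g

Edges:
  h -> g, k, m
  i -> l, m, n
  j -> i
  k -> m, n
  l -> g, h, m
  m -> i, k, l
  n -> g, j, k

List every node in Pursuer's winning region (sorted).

g, l, n

A0 = {g}
A1: add {l, n} — l (Pursuer) has l→g; n (Pursuer) has n→g.
A2 = A1; e.g. h (Evader) can still go to k. Fixed point.
Pursuer's winning region = {g, l, n}.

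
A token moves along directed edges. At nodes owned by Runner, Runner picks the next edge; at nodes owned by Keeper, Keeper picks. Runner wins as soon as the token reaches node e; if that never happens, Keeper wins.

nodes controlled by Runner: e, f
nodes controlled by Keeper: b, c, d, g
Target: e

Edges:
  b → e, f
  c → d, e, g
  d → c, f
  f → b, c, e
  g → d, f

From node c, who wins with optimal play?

Keeper

A0 = {e}
A1: add {f} — f (Runner) has f→e.
A2: add {b} — b (Keeper): all of {e, f} already in.
A3 = A2; e.g. c (Keeper) can still go to d. Fixed point.
c never enters the attractor, so Keeper can avoid the target forever.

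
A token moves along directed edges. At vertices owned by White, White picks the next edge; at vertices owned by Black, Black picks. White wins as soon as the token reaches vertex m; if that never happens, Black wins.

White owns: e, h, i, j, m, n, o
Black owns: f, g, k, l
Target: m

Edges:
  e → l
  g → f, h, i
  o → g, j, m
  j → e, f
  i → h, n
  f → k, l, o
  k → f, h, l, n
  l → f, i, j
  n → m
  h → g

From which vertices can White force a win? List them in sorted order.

i, m, n, o

A0 = {m}
A1: add {n, o} — n (White) has n→m; o (White) has o→m.
A2: add {i} — i (White) has i→n.
A3 = A2; e.g. e (White) has no edge into A2. Fixed point.
White's winning region = {i, m, n, o}.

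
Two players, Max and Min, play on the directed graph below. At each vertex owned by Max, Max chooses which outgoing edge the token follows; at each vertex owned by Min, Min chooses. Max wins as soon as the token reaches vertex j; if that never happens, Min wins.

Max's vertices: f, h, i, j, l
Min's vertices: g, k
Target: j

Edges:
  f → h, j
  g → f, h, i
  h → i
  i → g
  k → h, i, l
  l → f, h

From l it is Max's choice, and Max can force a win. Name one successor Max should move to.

A0 = {j}
A1: add {f} — f (Max) has f→j.
A2: add {l} — l (Max) has l→f.
A3 = A2; e.g. g (Min) can still go to h. Fixed point.
From l, successor f is in the attractor (rank 1); the other successor h is not.

f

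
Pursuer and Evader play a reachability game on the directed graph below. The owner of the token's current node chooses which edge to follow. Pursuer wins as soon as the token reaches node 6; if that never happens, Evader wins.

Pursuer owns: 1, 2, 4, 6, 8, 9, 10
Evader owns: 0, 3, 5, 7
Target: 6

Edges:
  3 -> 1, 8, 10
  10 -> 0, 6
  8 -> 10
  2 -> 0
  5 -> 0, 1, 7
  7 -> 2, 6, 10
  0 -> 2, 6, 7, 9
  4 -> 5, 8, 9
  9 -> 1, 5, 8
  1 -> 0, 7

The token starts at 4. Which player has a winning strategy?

A0 = {6}
A1: add {10} — 10 (Pursuer) has 10→6.
A2: add {8} — 8 (Pursuer) has 8→10.
A3: add {4, 9} — 4 (Pursuer) has 4→8; 9 (Pursuer) has 9→8.
A4 = A3; e.g. 0 (Evader) can still go to 2. Fixed point.
4 ∈ A3, so Pursuer can force the target.

Pursuer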